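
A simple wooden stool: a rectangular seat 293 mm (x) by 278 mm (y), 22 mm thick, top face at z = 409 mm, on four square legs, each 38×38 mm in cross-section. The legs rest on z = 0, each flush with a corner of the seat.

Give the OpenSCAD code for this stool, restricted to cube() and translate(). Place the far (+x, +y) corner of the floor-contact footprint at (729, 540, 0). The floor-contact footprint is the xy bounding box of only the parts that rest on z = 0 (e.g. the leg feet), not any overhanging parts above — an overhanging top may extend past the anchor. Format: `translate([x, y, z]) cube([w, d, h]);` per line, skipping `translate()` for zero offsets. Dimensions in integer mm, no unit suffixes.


translate([436, 262, 387]) cube([293, 278, 22]);
translate([436, 262, 0]) cube([38, 38, 387]);
translate([691, 262, 0]) cube([38, 38, 387]);
translate([436, 502, 0]) cube([38, 38, 387]);
translate([691, 502, 0]) cube([38, 38, 387]);


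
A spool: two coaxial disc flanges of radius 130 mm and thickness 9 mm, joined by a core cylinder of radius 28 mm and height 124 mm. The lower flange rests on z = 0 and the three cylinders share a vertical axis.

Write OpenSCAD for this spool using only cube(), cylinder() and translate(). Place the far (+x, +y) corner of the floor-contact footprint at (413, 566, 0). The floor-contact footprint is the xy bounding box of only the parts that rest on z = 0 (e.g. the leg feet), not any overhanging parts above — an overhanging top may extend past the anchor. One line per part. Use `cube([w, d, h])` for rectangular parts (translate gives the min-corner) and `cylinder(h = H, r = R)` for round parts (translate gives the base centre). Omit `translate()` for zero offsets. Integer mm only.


translate([283, 436, 0]) cylinder(h = 9, r = 130);
translate([283, 436, 9]) cylinder(h = 124, r = 28);
translate([283, 436, 133]) cylinder(h = 9, r = 130);


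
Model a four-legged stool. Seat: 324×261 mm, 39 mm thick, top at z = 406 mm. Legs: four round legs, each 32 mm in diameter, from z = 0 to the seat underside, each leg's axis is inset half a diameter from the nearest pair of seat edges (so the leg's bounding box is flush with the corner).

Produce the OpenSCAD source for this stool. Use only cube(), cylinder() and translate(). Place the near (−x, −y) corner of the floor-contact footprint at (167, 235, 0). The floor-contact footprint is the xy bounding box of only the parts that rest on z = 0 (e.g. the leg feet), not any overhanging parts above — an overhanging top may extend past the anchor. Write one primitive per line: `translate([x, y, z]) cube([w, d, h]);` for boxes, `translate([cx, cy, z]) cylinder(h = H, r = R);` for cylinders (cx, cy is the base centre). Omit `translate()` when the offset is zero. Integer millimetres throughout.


// leg_h = 406 - 39 = 367
translate([167, 235, 367]) cube([324, 261, 39]);
translate([183, 251, 0]) cylinder(h = 367, r = 16);
translate([475, 251, 0]) cylinder(h = 367, r = 16);
translate([183, 480, 0]) cylinder(h = 367, r = 16);
translate([475, 480, 0]) cylinder(h = 367, r = 16);


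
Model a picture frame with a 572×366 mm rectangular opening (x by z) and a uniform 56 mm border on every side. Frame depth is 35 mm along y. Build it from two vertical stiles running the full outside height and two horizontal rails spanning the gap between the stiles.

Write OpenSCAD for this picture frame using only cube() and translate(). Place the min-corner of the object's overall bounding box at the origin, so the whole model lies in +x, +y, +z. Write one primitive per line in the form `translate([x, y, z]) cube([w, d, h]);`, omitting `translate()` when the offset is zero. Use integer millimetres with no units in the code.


cube([56, 35, 478]);
translate([628, 0, 0]) cube([56, 35, 478]);
translate([56, 0, 0]) cube([572, 35, 56]);
translate([56, 0, 422]) cube([572, 35, 56]);


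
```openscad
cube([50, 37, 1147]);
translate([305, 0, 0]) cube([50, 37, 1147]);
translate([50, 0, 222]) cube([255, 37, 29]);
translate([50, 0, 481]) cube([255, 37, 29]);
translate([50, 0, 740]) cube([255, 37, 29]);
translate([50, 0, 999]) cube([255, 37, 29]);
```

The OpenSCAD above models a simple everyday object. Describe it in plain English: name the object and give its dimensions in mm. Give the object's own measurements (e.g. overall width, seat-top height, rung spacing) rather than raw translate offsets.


A straight ladder. Two 50×37 mm vertical rails, 1147 mm tall, stand 355 mm apart (outside-to-outside) with their front faces coplanar on the −y side. 4 rungs, each 37 mm deep and 29 mm tall, span between the inner faces of the rails, front faces flush with the rails. The lowest rung's underside is at z = 222 mm and rungs are spaced 259 mm apart (underside to underside).


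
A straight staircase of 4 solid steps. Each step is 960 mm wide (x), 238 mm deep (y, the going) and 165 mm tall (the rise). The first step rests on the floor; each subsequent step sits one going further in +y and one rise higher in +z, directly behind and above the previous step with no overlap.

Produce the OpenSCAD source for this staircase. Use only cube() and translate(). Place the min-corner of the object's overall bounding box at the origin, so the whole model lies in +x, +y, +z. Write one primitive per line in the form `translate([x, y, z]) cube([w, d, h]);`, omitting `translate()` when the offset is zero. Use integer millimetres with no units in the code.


cube([960, 238, 165]);
translate([0, 238, 165]) cube([960, 238, 165]);
translate([0, 476, 330]) cube([960, 238, 165]);
translate([0, 714, 495]) cube([960, 238, 165]);


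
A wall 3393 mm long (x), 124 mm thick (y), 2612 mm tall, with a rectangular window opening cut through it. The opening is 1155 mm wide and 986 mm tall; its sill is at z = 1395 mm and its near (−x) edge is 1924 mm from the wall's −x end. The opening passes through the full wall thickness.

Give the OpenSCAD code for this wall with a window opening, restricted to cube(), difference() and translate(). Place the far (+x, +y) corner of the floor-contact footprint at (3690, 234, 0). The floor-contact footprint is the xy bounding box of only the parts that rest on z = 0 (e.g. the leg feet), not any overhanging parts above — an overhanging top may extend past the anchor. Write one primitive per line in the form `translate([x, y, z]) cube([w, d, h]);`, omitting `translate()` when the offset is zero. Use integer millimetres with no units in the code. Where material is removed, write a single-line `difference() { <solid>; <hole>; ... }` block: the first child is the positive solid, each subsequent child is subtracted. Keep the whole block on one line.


difference() { translate([297, 110, 0]) cube([3393, 124, 2612]); translate([2221, 110, 1395]) cube([1155, 124, 986]); }


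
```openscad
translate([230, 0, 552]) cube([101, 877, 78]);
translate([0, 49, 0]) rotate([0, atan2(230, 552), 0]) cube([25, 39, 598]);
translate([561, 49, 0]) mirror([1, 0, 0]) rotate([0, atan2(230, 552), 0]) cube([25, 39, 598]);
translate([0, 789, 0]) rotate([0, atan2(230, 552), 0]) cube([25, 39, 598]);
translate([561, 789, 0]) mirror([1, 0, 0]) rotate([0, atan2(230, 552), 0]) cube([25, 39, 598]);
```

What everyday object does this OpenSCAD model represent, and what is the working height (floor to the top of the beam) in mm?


A sawhorse. The overall height is 630 mm.

A beam across two mirrored pairs of raked legs — a sawhorse. The beam's underside is at z = 552 (matching the legs' vertical rise in atan2(230, 552)) and the beam is 78 mm tall, so its top is at 552 + 78 = 630 mm. The raked legs top out at the beam's underside, so that is the highest point.


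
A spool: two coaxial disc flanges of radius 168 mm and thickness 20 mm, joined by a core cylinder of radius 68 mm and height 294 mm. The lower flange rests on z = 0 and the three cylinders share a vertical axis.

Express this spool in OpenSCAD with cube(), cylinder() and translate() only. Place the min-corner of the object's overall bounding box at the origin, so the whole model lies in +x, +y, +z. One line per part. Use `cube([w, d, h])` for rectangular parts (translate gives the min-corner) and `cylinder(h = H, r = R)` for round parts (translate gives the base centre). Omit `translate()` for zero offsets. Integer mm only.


translate([168, 168, 0]) cylinder(h = 20, r = 168);
translate([168, 168, 20]) cylinder(h = 294, r = 68);
translate([168, 168, 314]) cylinder(h = 20, r = 168);


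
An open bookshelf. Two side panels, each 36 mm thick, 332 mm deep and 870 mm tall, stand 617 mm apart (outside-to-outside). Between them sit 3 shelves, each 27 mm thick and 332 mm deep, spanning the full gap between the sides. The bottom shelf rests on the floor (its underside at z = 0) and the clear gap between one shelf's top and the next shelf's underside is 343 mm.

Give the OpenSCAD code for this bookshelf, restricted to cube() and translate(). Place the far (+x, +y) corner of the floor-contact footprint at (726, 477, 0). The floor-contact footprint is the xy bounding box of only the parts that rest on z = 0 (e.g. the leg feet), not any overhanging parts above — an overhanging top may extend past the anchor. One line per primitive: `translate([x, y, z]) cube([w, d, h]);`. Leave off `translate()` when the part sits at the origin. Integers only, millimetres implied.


translate([109, 145, 0]) cube([36, 332, 870]);
translate([690, 145, 0]) cube([36, 332, 870]);
translate([145, 145, 0]) cube([545, 332, 27]);
translate([145, 145, 370]) cube([545, 332, 27]);
translate([145, 145, 740]) cube([545, 332, 27]);


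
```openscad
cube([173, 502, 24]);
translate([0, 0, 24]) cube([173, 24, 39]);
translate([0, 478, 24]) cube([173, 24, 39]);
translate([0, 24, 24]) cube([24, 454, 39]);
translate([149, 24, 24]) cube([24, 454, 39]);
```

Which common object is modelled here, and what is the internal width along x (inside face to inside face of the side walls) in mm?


An open box. The internal width is 125 mm.

A 173×502 base slab with four walls standing on it — an open box. The base is 173 mm wide and the walls are 24 mm thick, so the internal width is 173 − 2 × 24 = 125 mm.


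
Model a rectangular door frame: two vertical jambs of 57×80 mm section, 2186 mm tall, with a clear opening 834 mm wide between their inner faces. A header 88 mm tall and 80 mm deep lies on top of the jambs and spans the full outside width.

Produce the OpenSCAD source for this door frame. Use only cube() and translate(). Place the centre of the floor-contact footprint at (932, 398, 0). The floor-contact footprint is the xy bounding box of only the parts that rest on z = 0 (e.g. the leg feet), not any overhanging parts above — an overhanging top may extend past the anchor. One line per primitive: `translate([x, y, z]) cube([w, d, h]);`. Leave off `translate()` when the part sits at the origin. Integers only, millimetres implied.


translate([458, 358, 0]) cube([57, 80, 2186]);
translate([1349, 358, 0]) cube([57, 80, 2186]);
translate([458, 358, 2186]) cube([948, 80, 88]);


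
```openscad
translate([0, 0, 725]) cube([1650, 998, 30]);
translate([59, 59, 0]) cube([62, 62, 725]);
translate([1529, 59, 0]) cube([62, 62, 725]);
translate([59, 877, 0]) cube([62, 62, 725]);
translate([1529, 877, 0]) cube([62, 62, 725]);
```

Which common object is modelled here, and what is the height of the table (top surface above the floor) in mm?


A table. The table height is 755 mm.

A 1650×998×30 slab sits at z = 725 on four 62 mm square posts — a table. The top surface is at 725 + 30 = 755 mm.


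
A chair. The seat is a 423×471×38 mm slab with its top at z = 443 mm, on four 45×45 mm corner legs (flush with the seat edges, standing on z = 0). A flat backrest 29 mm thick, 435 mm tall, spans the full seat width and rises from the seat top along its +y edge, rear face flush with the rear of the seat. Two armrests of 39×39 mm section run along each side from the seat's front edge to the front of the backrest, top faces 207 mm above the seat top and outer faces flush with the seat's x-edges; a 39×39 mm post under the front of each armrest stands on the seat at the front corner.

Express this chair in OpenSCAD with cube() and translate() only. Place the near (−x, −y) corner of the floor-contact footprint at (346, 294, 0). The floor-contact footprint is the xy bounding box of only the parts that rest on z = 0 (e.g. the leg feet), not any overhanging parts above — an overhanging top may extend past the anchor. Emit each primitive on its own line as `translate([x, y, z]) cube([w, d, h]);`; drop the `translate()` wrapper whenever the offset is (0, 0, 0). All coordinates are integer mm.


translate([346, 294, 405]) cube([423, 471, 38]);
translate([346, 294, 0]) cube([45, 45, 405]);
translate([724, 294, 0]) cube([45, 45, 405]);
translate([346, 720, 0]) cube([45, 45, 405]);
translate([724, 720, 0]) cube([45, 45, 405]);
translate([346, 736, 443]) cube([423, 29, 435]);
translate([346, 294, 611]) cube([39, 442, 39]);
translate([730, 294, 611]) cube([39, 442, 39]);
translate([346, 294, 443]) cube([39, 39, 168]);
translate([730, 294, 443]) cube([39, 39, 168]);


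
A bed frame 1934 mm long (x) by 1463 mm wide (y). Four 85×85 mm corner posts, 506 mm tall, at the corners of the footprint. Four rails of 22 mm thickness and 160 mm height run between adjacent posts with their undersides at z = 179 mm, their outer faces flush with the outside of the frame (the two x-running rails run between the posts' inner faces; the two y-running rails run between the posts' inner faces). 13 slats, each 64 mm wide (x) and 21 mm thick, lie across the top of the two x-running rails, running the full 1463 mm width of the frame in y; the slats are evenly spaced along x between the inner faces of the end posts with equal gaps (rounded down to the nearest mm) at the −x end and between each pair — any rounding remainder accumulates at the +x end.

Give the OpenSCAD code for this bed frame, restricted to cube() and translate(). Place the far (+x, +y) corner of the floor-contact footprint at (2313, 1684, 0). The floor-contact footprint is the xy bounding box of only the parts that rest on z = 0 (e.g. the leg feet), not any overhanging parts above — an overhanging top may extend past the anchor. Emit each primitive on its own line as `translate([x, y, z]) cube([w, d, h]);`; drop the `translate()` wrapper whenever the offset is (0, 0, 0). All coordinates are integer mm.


translate([379, 221, 0]) cube([85, 85, 506]);
translate([379, 1599, 0]) cube([85, 85, 506]);
translate([2228, 221, 0]) cube([85, 85, 506]);
translate([2228, 1599, 0]) cube([85, 85, 506]);
translate([464, 221, 179]) cube([1764, 22, 160]);
translate([464, 1662, 179]) cube([1764, 22, 160]);
translate([379, 306, 179]) cube([22, 1293, 160]);
translate([2291, 306, 179]) cube([22, 1293, 160]);
translate([530, 221, 339]) cube([64, 1463, 21]);
translate([660, 221, 339]) cube([64, 1463, 21]);
translate([790, 221, 339]) cube([64, 1463, 21]);
translate([920, 221, 339]) cube([64, 1463, 21]);
translate([1050, 221, 339]) cube([64, 1463, 21]);
translate([1180, 221, 339]) cube([64, 1463, 21]);
translate([1310, 221, 339]) cube([64, 1463, 21]);
translate([1440, 221, 339]) cube([64, 1463, 21]);
translate([1570, 221, 339]) cube([64, 1463, 21]);
translate([1700, 221, 339]) cube([64, 1463, 21]);
translate([1830, 221, 339]) cube([64, 1463, 21]);
translate([1960, 221, 339]) cube([64, 1463, 21]);
translate([2090, 221, 339]) cube([64, 1463, 21]);


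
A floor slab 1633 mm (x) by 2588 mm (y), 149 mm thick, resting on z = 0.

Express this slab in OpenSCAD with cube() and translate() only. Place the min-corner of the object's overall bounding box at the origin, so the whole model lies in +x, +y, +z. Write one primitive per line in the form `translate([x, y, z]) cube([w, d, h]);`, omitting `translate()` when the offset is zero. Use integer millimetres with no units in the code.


cube([1633, 2588, 149]);


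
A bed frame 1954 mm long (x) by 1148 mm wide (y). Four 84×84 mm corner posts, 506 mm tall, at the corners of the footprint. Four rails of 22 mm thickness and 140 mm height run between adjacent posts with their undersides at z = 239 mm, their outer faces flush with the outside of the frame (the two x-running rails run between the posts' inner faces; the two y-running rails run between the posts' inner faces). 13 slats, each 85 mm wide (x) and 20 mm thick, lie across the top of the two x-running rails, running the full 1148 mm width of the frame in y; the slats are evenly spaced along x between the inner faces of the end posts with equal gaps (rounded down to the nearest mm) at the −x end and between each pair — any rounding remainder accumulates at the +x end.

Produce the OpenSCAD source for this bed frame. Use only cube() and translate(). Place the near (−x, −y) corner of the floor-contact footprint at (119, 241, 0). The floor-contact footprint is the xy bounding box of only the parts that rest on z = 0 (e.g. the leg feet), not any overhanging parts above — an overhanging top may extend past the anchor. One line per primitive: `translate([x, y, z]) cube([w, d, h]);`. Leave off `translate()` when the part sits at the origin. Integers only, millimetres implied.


translate([119, 241, 0]) cube([84, 84, 506]);
translate([119, 1305, 0]) cube([84, 84, 506]);
translate([1989, 241, 0]) cube([84, 84, 506]);
translate([1989, 1305, 0]) cube([84, 84, 506]);
translate([203, 241, 239]) cube([1786, 22, 140]);
translate([203, 1367, 239]) cube([1786, 22, 140]);
translate([119, 325, 239]) cube([22, 980, 140]);
translate([2051, 325, 239]) cube([22, 980, 140]);
translate([251, 241, 379]) cube([85, 1148, 20]);
translate([384, 241, 379]) cube([85, 1148, 20]);
translate([517, 241, 379]) cube([85, 1148, 20]);
translate([650, 241, 379]) cube([85, 1148, 20]);
translate([783, 241, 379]) cube([85, 1148, 20]);
translate([916, 241, 379]) cube([85, 1148, 20]);
translate([1049, 241, 379]) cube([85, 1148, 20]);
translate([1182, 241, 379]) cube([85, 1148, 20]);
translate([1315, 241, 379]) cube([85, 1148, 20]);
translate([1448, 241, 379]) cube([85, 1148, 20]);
translate([1581, 241, 379]) cube([85, 1148, 20]);
translate([1714, 241, 379]) cube([85, 1148, 20]);
translate([1847, 241, 379]) cube([85, 1148, 20]);


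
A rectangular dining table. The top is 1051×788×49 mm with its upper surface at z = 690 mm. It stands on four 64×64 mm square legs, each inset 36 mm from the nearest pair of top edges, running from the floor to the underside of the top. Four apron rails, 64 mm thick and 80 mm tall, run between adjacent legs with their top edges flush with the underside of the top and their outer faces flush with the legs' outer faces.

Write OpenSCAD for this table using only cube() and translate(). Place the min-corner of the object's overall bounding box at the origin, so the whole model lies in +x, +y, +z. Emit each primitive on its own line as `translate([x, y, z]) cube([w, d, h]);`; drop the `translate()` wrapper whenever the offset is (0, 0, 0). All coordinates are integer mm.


translate([0, 0, 641]) cube([1051, 788, 49]);
translate([36, 36, 0]) cube([64, 64, 641]);
translate([951, 36, 0]) cube([64, 64, 641]);
translate([36, 688, 0]) cube([64, 64, 641]);
translate([951, 688, 0]) cube([64, 64, 641]);
translate([100, 36, 561]) cube([851, 64, 80]);
translate([100, 688, 561]) cube([851, 64, 80]);
translate([36, 100, 561]) cube([64, 588, 80]);
translate([951, 100, 561]) cube([64, 588, 80]);


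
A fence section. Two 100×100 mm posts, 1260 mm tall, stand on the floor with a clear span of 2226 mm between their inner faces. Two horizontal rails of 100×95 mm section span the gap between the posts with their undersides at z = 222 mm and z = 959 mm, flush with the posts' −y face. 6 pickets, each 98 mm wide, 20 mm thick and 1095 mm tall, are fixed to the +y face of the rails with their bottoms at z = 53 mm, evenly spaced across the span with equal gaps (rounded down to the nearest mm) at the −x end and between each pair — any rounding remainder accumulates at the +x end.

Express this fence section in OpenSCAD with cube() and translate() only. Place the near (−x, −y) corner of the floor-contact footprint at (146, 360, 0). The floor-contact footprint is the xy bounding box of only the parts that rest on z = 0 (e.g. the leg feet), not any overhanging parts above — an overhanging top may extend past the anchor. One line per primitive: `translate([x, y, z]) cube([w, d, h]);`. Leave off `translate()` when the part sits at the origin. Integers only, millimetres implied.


translate([146, 360, 0]) cube([100, 100, 1260]);
translate([2472, 360, 0]) cube([100, 100, 1260]);
translate([246, 360, 222]) cube([2226, 100, 95]);
translate([246, 360, 959]) cube([2226, 100, 95]);
translate([480, 460, 53]) cube([98, 20, 1095]);
translate([812, 460, 53]) cube([98, 20, 1095]);
translate([1144, 460, 53]) cube([98, 20, 1095]);
translate([1476, 460, 53]) cube([98, 20, 1095]);
translate([1808, 460, 53]) cube([98, 20, 1095]);
translate([2140, 460, 53]) cube([98, 20, 1095]);


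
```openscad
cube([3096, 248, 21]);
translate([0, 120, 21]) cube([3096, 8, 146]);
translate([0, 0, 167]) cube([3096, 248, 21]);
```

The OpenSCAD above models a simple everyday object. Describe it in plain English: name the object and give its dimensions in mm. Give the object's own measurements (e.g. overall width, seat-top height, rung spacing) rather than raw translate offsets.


An I-beam lying along x, 3096 mm long. Overall section height 188 mm. Two flanges 248 mm wide (y) and 21 mm thick, one on the floor and one at the top; a web 8 mm thick runs between them, centred on the flange width.


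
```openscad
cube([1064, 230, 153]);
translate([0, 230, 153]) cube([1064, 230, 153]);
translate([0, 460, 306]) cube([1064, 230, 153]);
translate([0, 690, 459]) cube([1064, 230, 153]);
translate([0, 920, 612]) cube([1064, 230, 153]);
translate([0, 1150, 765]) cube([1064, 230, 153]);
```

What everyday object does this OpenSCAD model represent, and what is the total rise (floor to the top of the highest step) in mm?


A staircase. The total rise is 918 mm.

6 identical blocks, each offset up and back from the previous — a staircase. Each step is 153 mm tall and there are 6 of them, so the total rise is 6 × 153 = 918 mm.


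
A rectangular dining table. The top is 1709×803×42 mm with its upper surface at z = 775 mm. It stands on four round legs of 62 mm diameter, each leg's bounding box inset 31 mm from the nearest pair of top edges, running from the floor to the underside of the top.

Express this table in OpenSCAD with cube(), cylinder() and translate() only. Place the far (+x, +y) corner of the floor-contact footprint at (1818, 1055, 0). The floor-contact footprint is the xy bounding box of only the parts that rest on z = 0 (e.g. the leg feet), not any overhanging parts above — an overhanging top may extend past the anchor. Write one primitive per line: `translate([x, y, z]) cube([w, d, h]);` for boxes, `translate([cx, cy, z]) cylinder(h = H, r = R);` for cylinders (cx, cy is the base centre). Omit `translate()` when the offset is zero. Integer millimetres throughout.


translate([140, 283, 733]) cube([1709, 803, 42]);
translate([202, 345, 0]) cylinder(h = 733, r = 31);
translate([1787, 345, 0]) cylinder(h = 733, r = 31);
translate([202, 1024, 0]) cylinder(h = 733, r = 31);
translate([1787, 1024, 0]) cylinder(h = 733, r = 31);


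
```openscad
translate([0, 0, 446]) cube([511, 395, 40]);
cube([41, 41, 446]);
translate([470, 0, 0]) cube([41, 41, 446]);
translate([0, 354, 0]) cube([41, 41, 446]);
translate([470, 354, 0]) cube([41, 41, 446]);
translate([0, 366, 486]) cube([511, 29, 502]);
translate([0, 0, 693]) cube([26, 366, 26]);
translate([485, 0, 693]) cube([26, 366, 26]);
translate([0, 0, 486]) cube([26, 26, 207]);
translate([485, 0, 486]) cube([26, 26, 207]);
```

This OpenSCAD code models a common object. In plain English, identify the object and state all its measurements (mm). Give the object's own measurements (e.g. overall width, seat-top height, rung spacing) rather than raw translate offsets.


A chair. The seat is a 511×395×40 mm slab with its top at z = 486 mm, on four 41×41 mm corner legs (flush with the seat edges, standing on z = 0). A flat backrest 29 mm thick, 502 mm tall, spans the full seat width and rises from the seat top along its +y edge, rear face flush with the rear of the seat. Two armrests of 26×26 mm section run along each side from the seat's front edge to the front of the backrest, top faces 233 mm above the seat top and outer faces flush with the seat's x-edges; a 26×26 mm post under the front of each armrest stands on the seat at the front corner.


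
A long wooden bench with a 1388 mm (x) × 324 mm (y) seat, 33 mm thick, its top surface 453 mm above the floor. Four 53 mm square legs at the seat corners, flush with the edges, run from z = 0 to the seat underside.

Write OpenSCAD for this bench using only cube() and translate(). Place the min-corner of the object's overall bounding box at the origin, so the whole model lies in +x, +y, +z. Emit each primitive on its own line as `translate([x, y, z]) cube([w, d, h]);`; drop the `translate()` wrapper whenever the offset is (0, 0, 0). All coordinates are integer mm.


translate([0, 0, 420]) cube([1388, 324, 33]);
cube([53, 53, 420]);
translate([0, 271, 0]) cube([53, 53, 420]);
translate([1335, 0, 0]) cube([53, 53, 420]);
translate([1335, 271, 0]) cube([53, 53, 420]);


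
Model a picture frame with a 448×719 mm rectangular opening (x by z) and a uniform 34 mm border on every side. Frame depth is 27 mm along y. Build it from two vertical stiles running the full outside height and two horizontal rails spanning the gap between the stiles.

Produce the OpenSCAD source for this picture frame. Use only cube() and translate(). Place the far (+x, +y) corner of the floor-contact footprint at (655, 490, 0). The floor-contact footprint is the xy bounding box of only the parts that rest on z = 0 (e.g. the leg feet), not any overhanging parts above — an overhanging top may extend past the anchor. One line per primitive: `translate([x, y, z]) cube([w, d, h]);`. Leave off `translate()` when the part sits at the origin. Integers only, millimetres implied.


translate([139, 463, 0]) cube([34, 27, 787]);
translate([621, 463, 0]) cube([34, 27, 787]);
translate([173, 463, 0]) cube([448, 27, 34]);
translate([173, 463, 753]) cube([448, 27, 34]);


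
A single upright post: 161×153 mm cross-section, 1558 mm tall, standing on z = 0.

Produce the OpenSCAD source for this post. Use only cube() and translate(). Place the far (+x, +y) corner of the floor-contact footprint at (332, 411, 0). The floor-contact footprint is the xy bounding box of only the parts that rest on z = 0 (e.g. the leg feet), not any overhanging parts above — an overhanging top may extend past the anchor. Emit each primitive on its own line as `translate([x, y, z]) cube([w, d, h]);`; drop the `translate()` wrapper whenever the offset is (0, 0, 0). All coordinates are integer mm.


translate([171, 258, 0]) cube([161, 153, 1558]);


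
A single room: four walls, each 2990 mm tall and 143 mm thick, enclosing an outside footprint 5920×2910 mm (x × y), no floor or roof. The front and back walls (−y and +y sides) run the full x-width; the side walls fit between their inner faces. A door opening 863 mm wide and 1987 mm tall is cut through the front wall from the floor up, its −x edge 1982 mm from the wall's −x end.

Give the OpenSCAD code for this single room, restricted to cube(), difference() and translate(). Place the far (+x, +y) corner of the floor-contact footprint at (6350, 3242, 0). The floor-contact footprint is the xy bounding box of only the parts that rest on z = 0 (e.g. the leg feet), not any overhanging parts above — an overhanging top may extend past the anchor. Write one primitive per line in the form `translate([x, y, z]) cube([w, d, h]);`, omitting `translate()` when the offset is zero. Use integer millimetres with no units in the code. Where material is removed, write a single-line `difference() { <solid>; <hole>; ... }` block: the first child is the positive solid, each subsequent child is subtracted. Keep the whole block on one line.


difference() { translate([430, 332, 0]) cube([5920, 143, 2990]); translate([2412, 332, 0]) cube([863, 143, 1987]); }
translate([430, 3099, 0]) cube([5920, 143, 2990]);
translate([430, 475, 0]) cube([143, 2624, 2990]);
translate([6207, 475, 0]) cube([143, 2624, 2990]);


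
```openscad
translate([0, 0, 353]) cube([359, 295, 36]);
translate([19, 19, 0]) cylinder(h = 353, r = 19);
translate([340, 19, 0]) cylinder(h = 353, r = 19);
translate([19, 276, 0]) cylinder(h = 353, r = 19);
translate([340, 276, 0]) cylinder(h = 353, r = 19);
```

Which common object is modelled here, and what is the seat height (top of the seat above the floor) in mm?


A stool. The seat height is 389 mm.

A 359×295×36 slab at z = 353 on four corner cylinders — a stool. The seat top is 353 + 36 = 389 mm.


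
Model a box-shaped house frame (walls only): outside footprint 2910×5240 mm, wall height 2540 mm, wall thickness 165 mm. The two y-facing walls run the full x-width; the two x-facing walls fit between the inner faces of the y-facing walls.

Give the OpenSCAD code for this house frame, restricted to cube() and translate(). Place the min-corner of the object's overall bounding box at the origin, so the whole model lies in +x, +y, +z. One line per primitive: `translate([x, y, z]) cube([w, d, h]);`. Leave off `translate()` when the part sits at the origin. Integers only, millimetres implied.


cube([2910, 165, 2540]);
translate([0, 5075, 0]) cube([2910, 165, 2540]);
translate([0, 165, 0]) cube([165, 4910, 2540]);
translate([2745, 165, 0]) cube([165, 4910, 2540]);


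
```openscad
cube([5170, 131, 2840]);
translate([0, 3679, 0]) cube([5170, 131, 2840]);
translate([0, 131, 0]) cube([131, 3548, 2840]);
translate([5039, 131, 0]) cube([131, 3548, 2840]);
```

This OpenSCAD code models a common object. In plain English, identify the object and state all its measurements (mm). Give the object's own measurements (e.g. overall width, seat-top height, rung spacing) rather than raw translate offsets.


The wall frame of a small rectangular building: four walls, each 2840 mm tall and 131 mm thick, enclosing a footprint 5170 mm (x) by 3810 mm (y) outside-to-outside, with no floor or roof. The front and back walls (the −y and +y sides) span the full width; the two side walls fit between them.


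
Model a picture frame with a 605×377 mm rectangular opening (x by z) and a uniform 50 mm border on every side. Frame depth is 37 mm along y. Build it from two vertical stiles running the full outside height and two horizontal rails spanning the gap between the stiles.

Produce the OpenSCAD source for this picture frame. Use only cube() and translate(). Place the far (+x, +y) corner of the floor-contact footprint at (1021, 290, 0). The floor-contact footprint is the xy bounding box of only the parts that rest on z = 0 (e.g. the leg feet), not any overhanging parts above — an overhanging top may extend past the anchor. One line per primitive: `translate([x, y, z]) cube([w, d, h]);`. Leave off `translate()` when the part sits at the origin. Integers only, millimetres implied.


translate([316, 253, 0]) cube([50, 37, 477]);
translate([971, 253, 0]) cube([50, 37, 477]);
translate([366, 253, 0]) cube([605, 37, 50]);
translate([366, 253, 427]) cube([605, 37, 50]);


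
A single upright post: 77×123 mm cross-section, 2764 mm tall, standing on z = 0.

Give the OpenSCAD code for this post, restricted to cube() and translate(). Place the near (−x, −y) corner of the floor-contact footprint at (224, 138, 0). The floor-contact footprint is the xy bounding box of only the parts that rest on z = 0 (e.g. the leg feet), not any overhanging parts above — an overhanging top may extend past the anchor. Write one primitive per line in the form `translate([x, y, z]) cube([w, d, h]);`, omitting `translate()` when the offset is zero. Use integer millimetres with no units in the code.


translate([224, 138, 0]) cube([77, 123, 2764]);


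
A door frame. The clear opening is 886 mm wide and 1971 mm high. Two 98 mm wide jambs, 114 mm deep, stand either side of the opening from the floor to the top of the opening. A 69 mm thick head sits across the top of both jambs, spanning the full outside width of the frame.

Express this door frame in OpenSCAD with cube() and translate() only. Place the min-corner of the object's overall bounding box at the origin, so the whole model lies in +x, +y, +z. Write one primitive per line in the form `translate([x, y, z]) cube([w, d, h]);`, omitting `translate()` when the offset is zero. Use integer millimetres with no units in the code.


cube([98, 114, 1971]);
translate([984, 0, 0]) cube([98, 114, 1971]);
translate([0, 0, 1971]) cube([1082, 114, 69]);


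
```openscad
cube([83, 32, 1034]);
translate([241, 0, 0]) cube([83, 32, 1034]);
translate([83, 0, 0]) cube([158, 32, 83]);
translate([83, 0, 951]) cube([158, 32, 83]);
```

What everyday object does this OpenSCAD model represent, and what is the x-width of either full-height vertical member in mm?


A picture frame. The border width is 83 mm.

Four thin pieces enclosing a rectangular opening — a picture frame. The two full-height stiles are 1034 mm tall; the top rail sits at z = 951 and is 83 mm tall, so the border above the opening is 1034 − 951 = 83 mm, matching the stile x-width.


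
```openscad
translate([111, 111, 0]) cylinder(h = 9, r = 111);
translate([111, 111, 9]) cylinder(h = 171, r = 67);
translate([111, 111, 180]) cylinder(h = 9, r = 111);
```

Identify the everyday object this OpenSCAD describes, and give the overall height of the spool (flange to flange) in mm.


A spool. The overall height is 189 mm.

Three coaxial cylinders, large–small–large — a spool. Two 9 mm flanges and a 171 mm core give 9 + 171 + 9 = 189 mm.


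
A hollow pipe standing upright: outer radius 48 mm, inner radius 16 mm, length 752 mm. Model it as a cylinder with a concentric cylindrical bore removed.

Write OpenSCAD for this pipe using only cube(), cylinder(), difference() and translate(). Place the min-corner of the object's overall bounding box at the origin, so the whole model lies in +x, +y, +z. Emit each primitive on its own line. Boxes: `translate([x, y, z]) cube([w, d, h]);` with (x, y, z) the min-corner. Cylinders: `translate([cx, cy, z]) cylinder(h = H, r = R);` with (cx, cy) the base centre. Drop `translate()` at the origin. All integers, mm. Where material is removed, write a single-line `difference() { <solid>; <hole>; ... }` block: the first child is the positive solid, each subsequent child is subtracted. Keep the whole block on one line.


difference() { translate([48, 48, 0]) cylinder(h = 752, r = 48); translate([48, 48, 0]) cylinder(h = 752, r = 16); }


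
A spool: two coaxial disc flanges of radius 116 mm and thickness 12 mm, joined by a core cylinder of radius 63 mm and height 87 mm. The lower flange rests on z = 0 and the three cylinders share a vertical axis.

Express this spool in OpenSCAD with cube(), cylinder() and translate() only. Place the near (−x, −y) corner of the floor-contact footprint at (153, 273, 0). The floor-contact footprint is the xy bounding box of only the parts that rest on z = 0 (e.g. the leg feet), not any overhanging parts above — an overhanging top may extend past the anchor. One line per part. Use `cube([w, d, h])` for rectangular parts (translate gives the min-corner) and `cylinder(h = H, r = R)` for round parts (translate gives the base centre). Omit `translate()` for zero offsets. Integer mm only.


translate([269, 389, 0]) cylinder(h = 12, r = 116);
translate([269, 389, 12]) cylinder(h = 87, r = 63);
translate([269, 389, 99]) cylinder(h = 12, r = 116);


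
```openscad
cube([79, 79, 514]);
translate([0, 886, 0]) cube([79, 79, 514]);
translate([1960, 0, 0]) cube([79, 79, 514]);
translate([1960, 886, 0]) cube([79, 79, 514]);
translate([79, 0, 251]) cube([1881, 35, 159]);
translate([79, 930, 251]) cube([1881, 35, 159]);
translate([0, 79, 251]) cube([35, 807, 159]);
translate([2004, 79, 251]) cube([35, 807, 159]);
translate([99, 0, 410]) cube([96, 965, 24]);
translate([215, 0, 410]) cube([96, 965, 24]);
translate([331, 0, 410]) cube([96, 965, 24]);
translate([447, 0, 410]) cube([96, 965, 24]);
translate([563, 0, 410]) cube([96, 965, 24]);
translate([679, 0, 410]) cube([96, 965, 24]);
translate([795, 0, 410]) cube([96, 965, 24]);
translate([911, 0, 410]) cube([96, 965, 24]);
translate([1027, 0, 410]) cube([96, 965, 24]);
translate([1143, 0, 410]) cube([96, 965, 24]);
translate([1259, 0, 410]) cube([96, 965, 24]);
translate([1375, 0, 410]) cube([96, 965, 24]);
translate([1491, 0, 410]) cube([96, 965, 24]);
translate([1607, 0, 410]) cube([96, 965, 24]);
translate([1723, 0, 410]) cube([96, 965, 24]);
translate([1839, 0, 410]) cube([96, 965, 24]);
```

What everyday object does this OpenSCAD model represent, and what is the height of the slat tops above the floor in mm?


A bed frame. The slat-top height is 434 mm.

Four posts, four rails, and a row of slats — a bed frame. Slats sit on the rails at z = 251 + 159 = 410; with slat thickness 24, the top is 434 mm.


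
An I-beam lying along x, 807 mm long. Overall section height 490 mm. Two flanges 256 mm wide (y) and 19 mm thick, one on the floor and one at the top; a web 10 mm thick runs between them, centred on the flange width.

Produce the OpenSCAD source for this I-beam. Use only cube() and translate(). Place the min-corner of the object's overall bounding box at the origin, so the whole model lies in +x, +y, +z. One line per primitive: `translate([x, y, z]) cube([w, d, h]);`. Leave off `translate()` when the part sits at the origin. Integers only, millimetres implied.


cube([807, 256, 19]);
translate([0, 123, 19]) cube([807, 10, 452]);
translate([0, 0, 471]) cube([807, 256, 19]);


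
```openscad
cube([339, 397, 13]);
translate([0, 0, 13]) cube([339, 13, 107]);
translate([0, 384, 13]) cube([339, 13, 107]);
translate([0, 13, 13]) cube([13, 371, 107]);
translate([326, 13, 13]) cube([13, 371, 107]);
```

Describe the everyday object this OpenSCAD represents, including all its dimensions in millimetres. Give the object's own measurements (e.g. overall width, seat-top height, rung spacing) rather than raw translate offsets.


An open-topped rectangular box: outside dimensions 339×397×120 mm, with a uniform wall and base thickness of 13 mm. The base is a full 339×397 slab on the floor; four walls sit on top of the base. The front and back walls (the −y and +y sides) span the full width; the two side walls fit between them.


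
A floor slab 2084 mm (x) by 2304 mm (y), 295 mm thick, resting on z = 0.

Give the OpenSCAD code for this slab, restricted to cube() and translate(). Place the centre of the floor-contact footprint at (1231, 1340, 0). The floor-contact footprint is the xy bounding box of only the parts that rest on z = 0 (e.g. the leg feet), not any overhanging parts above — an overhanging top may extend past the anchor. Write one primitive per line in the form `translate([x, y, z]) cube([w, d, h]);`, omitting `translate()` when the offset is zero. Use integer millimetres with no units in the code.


translate([189, 188, 0]) cube([2084, 2304, 295]);


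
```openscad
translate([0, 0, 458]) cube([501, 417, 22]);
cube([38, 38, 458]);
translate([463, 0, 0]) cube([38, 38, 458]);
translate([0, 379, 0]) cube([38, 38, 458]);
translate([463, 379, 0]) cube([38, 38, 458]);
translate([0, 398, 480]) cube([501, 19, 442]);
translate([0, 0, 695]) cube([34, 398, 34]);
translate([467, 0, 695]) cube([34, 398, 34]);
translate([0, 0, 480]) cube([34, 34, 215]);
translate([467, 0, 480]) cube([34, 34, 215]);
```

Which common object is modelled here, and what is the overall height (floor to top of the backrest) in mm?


A chair. The overall height is 922 mm.

A slab on four corner posts with a tall panel at the back — a chair. The seat slab sits at z = 458 with thickness 22, and the 442 mm backrest starts at the seat top, so the overall height is 458 + 22 + 442 = 922 mm.


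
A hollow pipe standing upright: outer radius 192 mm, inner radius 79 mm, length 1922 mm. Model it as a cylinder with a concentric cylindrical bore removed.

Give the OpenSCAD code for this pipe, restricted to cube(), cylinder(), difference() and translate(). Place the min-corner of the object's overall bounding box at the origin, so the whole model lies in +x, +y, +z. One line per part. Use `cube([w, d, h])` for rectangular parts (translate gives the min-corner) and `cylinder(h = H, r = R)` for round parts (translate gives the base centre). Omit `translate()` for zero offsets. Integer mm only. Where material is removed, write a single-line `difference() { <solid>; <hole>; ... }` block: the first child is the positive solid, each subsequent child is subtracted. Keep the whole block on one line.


difference() { translate([192, 192, 0]) cylinder(h = 1922, r = 192); translate([192, 192, 0]) cylinder(h = 1922, r = 79); }
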